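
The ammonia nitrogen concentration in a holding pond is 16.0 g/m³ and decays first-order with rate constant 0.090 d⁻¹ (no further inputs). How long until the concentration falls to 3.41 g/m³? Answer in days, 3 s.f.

17.2 d

t = ln(C₀/C)/k = ln(16.0/3.41)/0.090 = 1.546/0.090 = 17.18 d.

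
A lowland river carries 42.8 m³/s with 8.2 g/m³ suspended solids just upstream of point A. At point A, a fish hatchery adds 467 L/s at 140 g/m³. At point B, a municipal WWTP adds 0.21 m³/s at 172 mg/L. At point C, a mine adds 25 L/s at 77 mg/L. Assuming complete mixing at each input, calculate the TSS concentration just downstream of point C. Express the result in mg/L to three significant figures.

10.4 mg/L

467 L/s = 0.467 m³/s.
After input A: C = (42.8·8.2 + 0.467·140) / 43.27 = 9.623 mg/L.
After input B: C = (43.27·9.623 + 0.21·172) / 43.48 = 10.41 mg/L.
25 L/s = 0.025 m³/s.
After input C: C = (43.48·10.41 + 0.025·77) / 43.5 = 10.45 mg/L.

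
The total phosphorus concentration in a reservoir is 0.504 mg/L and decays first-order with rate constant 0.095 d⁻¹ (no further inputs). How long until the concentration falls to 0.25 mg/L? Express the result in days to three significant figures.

t = ln(C₀/C)/k = ln(0.504/0.25)/0.095 = 0.7011/0.095 = 7.38 d.

7.38 d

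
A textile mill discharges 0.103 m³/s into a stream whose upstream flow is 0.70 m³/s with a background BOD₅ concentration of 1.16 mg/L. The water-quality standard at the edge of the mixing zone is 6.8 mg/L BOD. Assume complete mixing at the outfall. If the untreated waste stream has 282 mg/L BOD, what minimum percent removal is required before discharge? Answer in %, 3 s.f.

84.0 %

Mass balance: 6.8·0.803 = 0.103·Cₑ + 0.7·1.16.
Cₑ = (5.46 − 0.812) / 0.103 = 45.13 mg/L.
Required removal = 1 − 45.13/282 = 84 %.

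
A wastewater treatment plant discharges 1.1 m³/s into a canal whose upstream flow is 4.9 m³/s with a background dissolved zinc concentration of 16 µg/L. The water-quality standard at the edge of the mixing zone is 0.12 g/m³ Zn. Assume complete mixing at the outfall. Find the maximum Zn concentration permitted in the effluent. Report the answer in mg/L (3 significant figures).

16 µg/L = 0.016 mg/L.
Mass balance: 0.12·6 = 1.1·Cₑ + 4.9·0.016.
Cₑ = (0.72 − 0.0784) / 1.1 = 0.5833 mg/L.

0.583 mg/L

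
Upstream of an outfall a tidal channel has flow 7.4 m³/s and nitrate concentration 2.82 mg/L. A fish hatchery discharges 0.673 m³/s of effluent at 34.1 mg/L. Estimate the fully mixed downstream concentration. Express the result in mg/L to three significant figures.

Conservation of mass across the mixing zone: C = (0.673·34.1 + 7.4·2.82) / (0.673 + 7.4) = 43.82/8.073 = 5.428 mg/L.

5.43 mg/L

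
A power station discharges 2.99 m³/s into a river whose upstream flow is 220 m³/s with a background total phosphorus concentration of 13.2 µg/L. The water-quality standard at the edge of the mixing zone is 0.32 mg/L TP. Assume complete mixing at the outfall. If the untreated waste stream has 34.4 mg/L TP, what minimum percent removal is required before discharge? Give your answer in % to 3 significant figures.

33.4 %

13.2 µg/L = 0.0132 mg/L.
Mass balance: 0.32·223 = 2.99·Cₑ + 220·0.0132.
Cₑ = (71.36 − 2.904) / 2.99 = 22.89 mg/L.
Required removal = 1 − 22.89/34.4 = 33.45 %.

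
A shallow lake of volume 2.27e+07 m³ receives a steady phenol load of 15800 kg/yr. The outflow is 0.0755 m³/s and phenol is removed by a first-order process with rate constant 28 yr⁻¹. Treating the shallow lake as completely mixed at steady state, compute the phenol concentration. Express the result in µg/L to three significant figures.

24.8 µg/L

Outflow Q = 0.0755 m³/s × 3.156e+07 s/yr = 2.383e+06 m³/yr.
Steady-state CSTR mass balance: W = Q·C + k·V·C, so C = W/(Q + kV).
Q + kV = 2.383e+06 + 28·2.27e+07 = 6.38e+08 m³/yr.
C = 15800/6.38e+08 = 2.477e-05 kg/m³ = 0.02477 mg/L = 24.77 µg/L.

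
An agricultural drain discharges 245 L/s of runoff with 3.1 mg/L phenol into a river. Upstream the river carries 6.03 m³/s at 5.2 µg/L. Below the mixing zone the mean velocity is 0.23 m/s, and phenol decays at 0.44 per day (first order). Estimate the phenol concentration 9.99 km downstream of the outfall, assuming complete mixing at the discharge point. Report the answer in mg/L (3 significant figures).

0.101 mg/L

245 L/s = 0.245 m³/s.
5.2 µg/L = 0.0052 mg/L.
After complete mixing, C₀ = (0.245·3.1 + 6.03·0.0052) / 6.275 = 0.126 mg/L.
Travel time t = 9990 m / 0.23 m/s = 4.343e+04 s = 0.5027 d.
C = 0.126·exp(−0.44·0.5027) = 0.126·0.8016 = 0.101 mg/L.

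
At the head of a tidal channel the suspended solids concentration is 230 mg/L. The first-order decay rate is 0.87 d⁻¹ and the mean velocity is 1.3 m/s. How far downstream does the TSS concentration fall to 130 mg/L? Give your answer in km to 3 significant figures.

73.7 km

From C = C₀·e^(−kt), t = ln(C₀/C)/k = ln(230/130)/0.87 = 0.5705/0.87 = 0.6558 d.
Distance = v·t = 1.3 m/s × 5.666e+04 s = 7.366e+04 m = 73.66 km.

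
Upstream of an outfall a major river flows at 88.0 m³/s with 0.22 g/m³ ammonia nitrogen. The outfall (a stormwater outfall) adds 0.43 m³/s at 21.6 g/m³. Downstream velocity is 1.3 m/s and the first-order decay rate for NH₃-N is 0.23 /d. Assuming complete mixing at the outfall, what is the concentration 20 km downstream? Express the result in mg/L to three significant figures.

0.311 mg/L

After complete mixing, C₀ = (0.43·21.6 + 88·0.22) / 88.43 = 0.324 mg/L.
Travel time t = 2e+04 m / 1.3 m/s = 1.538e+04 s = 0.1781 d.
C = 0.324·exp(−0.23·0.1781) = 0.324·0.9599 = 0.311 mg/L.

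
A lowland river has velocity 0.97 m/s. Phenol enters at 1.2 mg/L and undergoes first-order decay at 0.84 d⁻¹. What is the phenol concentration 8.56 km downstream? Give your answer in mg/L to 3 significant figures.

Travel time t = 8.56 km / 0.97 m/s = 8560/0.97 = 8825 s = 0.1021 d.
First-order decay: C = 1.2·exp(−0.84·0.1021) = 1.2·0.9178 = 1.101 mg/L.

1.10 mg/L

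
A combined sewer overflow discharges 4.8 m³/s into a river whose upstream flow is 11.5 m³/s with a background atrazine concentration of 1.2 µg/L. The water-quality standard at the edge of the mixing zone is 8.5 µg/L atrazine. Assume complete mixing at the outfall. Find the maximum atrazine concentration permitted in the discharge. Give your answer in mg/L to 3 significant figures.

1.2 µg/L = 0.0012 mg/L.
8.5 µg/L = 0.0085 mg/L.
Mass balance: 0.0085·16.3 = 4.8·Cₑ + 11.5·0.0012.
Cₑ = (0.1386 − 0.0138) / 4.8 = 0.02599 mg/L.

0.0260 mg/L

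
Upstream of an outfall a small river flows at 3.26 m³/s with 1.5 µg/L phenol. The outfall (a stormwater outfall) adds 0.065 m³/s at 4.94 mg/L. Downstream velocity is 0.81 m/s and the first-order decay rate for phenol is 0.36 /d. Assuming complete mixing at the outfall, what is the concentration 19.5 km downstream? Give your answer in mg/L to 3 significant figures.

0.0887 mg/L

1.5 µg/L = 0.0015 mg/L.
After complete mixing, C₀ = (0.065·4.94 + 3.26·0.0015) / 3.325 = 0.09804 mg/L.
Travel time t = 1.95e+04 m / 0.81 m/s = 2.407e+04 s = 0.2786 d.
C = 0.09804·exp(−0.36·0.2786) = 0.09804·0.9046 = 0.08868 mg/L.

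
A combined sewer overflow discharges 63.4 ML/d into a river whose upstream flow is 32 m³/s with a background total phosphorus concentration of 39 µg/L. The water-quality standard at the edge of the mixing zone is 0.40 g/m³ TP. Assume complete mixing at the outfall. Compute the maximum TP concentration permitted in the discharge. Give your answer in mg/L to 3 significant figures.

63.4 ML/d = 0.7338 m³/s.
39 µg/L = 0.039 mg/L.
Mass balance: 0.4·32.73 = 0.7338·Cₑ + 32·0.039.
Cₑ = (13.09 − 1.248) / 0.7338 = 16.14 mg/L.

16.1 mg/L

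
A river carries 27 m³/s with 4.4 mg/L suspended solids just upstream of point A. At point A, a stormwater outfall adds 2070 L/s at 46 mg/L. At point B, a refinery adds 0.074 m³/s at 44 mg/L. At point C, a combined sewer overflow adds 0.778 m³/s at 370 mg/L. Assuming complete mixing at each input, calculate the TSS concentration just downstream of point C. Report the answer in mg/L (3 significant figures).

2070 L/s = 2.07 m³/s.
After input A: C = (27·4.4 + 2.07·46) / 29.07 = 7.362 mg/L.
After input B: C = (29.07·7.362 + 0.074·44) / 29.14 = 7.455 mg/L.
After input C: C = (29.14·7.455 + 0.778·370) / 29.92 = 16.88 mg/L.

16.9 mg/L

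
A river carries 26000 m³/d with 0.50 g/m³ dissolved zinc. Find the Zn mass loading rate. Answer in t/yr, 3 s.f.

26000 m³/d = 0.3009 m³/s.
Mass flux = Q·C = 0.3009 m³/s × 0.5 g/m³ = 0.1505 g/s.
= 0.1505 g/s × 31.56 = 4.748 t/yr.

4.75 t/yr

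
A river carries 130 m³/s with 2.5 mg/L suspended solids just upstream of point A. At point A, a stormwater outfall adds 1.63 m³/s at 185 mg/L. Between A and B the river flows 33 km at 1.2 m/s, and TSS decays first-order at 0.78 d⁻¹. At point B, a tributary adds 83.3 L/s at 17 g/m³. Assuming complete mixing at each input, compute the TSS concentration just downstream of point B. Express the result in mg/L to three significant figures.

After input A: C = (130·2.5 + 1.63·185) / 131.6 = 4.76 mg/L.
Over the 33 km reach to input B (t = 2.75e+04 s = 0.3183 d), decay gives C = 4.76·exp(−0.78·0.3183) = 3.713 mg/L.
83.3 L/s = 0.0833 m³/s.
After input B: C = (131.6·3.713 + 0.0833·17) / 131.7 = 3.722 mg/L.

3.72 mg/L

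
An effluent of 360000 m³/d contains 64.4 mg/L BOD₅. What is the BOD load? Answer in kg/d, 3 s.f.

23200 kg/d

360000 m³/d = 4.167 m³/s.
Mass flux = Q·C = 4.167 m³/s × 64.4 g/m³ = 268.3 g/s.
= 268.3 g/s × 86.4 = 2.318e+04 kg/d.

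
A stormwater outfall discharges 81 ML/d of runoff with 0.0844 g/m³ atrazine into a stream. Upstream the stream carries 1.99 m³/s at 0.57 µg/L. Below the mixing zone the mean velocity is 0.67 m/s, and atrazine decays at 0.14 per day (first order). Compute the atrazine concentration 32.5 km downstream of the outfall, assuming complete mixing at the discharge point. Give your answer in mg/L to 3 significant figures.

81 ML/d = 0.9375 m³/s.
0.57 µg/L = 0.00057 mg/L.
After complete mixing, C₀ = (0.9375·0.0844 + 1.99·0.00057) / 2.928 = 0.02742 mg/L.
Travel time t = 3.25e+04 m / 0.67 m/s = 4.851e+04 s = 0.5614 d.
C = 0.02742·exp(−0.14·0.5614) = 0.02742·0.9244 = 0.02534 mg/L.

0.0253 mg/L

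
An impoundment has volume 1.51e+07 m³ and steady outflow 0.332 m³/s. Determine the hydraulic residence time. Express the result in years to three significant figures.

Q = 0.332 m³/s × 3.156e+07 s/yr = 1.048e+07 m³/yr.
Hydraulic residence time τ = V/Q = 1.51e+07/1.048e+07 = 1.441 yr.

1.44 yr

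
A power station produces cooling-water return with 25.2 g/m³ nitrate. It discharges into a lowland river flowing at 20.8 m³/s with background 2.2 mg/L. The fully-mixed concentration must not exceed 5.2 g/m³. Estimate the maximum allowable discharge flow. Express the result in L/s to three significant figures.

3120 L/s

Mass balance at complete mixing: C_std·(Q_w + Q_r) = Q_w·C_e + Q_r·C_b.
Rearranging, Q_w = Q_r·(C_std − C_b)/(C_e − C_std) = 20.8·(5.2 − 2.2) / (25.2 − 5.2) = 3.12 m³/s.
= 3120 L/s.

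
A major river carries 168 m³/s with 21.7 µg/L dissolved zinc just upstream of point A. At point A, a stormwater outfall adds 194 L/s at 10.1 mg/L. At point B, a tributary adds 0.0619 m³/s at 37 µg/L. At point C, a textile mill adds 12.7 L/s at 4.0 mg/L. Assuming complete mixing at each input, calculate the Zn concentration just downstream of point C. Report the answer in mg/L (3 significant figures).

21.7 µg/L = 0.0217 mg/L.
194 L/s = 0.194 m³/s.
After input A: C = (168·0.0217 + 0.194·10.1) / 168.2 = 0.03332 mg/L.
37 µg/L = 0.037 mg/L.
After input B: C = (168.2·0.03332 + 0.0619·0.037) / 168.3 = 0.03333 mg/L.
12.7 L/s = 0.0127 m³/s.
After input C: C = (168.3·0.03333 + 0.0127·4) / 168.3 = 0.03363 mg/L.

0.0336 mg/L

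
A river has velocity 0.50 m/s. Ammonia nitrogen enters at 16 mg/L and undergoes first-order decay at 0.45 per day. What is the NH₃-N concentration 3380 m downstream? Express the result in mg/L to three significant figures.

15.4 mg/L

Travel time t = 3380 m / 0.50 m/s = 3380/0.50 = 6760 s = 0.07824 d.
First-order decay: C = 16·exp(−0.45·0.07824) = 16·0.9654 = 15.45 mg/L.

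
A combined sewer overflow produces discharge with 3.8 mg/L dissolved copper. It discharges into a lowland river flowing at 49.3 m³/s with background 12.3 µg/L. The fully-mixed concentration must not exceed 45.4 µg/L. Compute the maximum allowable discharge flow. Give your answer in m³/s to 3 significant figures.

12.3 µg/L = 0.0123 mg/L.
45.4 µg/L = 0.0454 mg/L.
Mass balance at complete mixing: C_std·(Q_w + Q_r) = Q_w·C_e + Q_r·C_b.
Rearranging, Q_w = Q_r·(C_std − C_b)/(C_e − C_std) = 49.3·(0.0454 − 0.0123) / (3.8 − 0.0454) = 0.4346 m³/s.

0.435 m³/s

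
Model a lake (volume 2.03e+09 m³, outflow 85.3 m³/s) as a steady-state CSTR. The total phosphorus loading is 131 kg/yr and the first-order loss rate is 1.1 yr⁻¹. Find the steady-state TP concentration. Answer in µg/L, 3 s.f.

Outflow Q = 85.3 m³/s × 3.156e+07 s/yr = 2.692e+09 m³/yr.
Steady-state CSTR mass balance: W = Q·C + k·V·C, so C = W/(Q + kV).
Q + kV = 2.692e+09 + 1.1·2.03e+09 = 4.925e+09 m³/yr.
C = 131/4.925e+09 = 2.66e-08 kg/m³ = 2.66e-05 mg/L = 0.0266 µg/L.

0.0266 µg/L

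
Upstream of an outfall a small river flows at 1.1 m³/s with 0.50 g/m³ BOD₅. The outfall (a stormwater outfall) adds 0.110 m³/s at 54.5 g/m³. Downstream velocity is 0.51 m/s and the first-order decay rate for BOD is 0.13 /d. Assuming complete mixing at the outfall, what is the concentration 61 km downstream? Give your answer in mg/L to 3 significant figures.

4.52 mg/L

After complete mixing, C₀ = (0.11·54.5 + 1.1·0.5) / 1.21 = 5.409 mg/L.
Travel time t = 6.1e+04 m / 0.51 m/s = 1.196e+05 s = 1.384 d.
C = 5.409·exp(−0.13·1.384) = 5.409·0.8353 = 4.518 mg/L.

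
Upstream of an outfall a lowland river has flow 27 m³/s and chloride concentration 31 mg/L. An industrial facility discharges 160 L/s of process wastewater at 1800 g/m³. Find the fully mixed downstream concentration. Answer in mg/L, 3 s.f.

41.4 mg/L

160 L/s = 0.16 m³/s.
By mass balance at complete mixing, C = (0.16·1800 + 27·31) / (0.16 + 27) = 1125/27.16 = 41.42 mg/L.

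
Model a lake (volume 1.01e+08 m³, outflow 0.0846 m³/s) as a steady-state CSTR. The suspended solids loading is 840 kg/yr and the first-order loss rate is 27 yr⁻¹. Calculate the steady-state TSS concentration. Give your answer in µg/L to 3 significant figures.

Outflow Q = 0.0846 m³/s × 3.156e+07 s/yr = 2.67e+06 m³/yr.
Steady-state CSTR mass balance: W = Q·C + k·V·C, so C = W/(Q + kV).
Q + kV = 2.67e+06 + 27·1.01e+08 = 2.73e+09 m³/yr.
C = 840/2.73e+09 = 3.077e-07 kg/m³ = 0.0003077 mg/L = 0.3077 µg/L.

0.308 µg/L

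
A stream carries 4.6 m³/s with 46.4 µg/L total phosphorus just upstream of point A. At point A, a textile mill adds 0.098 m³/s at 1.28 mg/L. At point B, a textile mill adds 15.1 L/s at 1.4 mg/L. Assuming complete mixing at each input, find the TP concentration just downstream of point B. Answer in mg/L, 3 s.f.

0.0764 mg/L

46.4 µg/L = 0.0464 mg/L.
After input A: C = (4.6·0.0464 + 0.098·1.28) / 4.698 = 0.07213 mg/L.
15.1 L/s = 0.0151 m³/s.
After input B: C = (4.698·0.07213 + 0.0151·1.4) / 4.713 = 0.07639 mg/L.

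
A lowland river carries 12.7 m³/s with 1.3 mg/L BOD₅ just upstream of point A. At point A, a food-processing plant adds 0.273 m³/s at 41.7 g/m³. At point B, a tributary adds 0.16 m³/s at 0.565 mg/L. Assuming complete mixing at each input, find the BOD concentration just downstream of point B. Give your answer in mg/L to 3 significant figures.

After input A: C = (12.7·1.3 + 0.273·41.7) / 12.97 = 2.15 mg/L.
After input B: C = (12.97·2.15 + 0.16·0.565) / 13.13 = 2.131 mg/L.

2.13 mg/L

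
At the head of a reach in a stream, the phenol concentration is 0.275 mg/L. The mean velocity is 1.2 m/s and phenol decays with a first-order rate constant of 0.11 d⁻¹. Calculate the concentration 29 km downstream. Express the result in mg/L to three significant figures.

0.267 mg/L

Travel time t = 29 km / 1.2 m/s = 2.9e+04/1.2 = 2.417e+04 s = 0.2797 d.
First-order decay: C = 0.275·exp(−0.11·0.2797) = 0.275·0.9697 = 0.2667 mg/L.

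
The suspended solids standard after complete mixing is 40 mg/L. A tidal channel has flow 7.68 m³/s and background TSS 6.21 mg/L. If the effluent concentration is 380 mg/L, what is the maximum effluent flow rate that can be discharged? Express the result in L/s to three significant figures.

Mass balance at complete mixing: C_std·(Q_w + Q_r) = Q_w·C_e + Q_r·C_b.
Rearranging, Q_w = Q_r·(C_std − C_b)/(C_e − C_std) = 7.68·(40 − 6.21) / (380 − 40) = 0.7633 m³/s.
= 763.3 L/s.

763 L/s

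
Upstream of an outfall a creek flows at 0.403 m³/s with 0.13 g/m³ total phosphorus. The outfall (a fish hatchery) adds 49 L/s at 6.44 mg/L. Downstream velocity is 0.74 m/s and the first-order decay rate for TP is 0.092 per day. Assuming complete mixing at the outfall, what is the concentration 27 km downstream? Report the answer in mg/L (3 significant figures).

49 L/s = 0.049 m³/s.
After complete mixing, C₀ = (0.049·6.44 + 0.403·0.13) / 0.452 = 0.814 mg/L.
Travel time t = 2.7e+04 m / 0.74 m/s = 3.649e+04 s = 0.4223 d.
C = 0.814·exp(−0.092·0.4223) = 0.814·0.9619 = 0.783 mg/L.

0.783 mg/L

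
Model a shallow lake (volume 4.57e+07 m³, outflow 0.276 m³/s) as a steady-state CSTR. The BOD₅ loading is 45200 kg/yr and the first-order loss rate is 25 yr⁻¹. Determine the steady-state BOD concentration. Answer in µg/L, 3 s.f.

Outflow Q = 0.276 m³/s × 3.156e+07 s/yr = 8.71e+06 m³/yr.
Steady-state CSTR mass balance: W = Q·C + k·V·C, so C = W/(Q + kV).
Q + kV = 8.71e+06 + 25·4.57e+07 = 1.151e+09 m³/yr.
C = 45200/1.151e+09 = 3.926e-05 kg/m³ = 0.03926 mg/L = 39.26 µg/L.

39.3 µg/L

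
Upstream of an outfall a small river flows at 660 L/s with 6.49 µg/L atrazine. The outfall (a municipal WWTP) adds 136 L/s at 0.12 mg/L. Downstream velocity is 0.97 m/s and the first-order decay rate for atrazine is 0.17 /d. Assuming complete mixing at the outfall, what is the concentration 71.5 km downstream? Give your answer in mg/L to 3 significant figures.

136 L/s = 0.136 m³/s.
660 L/s = 0.66 m³/s.
6.49 µg/L = 0.00649 mg/L.
After complete mixing, C₀ = (0.136·0.12 + 0.66·0.00649) / 0.796 = 0.02588 mg/L.
Travel time t = 7.15e+04 m / 0.97 m/s = 7.371e+04 s = 0.8531 d.
C = 0.02588·exp(−0.17·0.8531) = 0.02588·0.865 = 0.02239 mg/L.

0.0224 mg/L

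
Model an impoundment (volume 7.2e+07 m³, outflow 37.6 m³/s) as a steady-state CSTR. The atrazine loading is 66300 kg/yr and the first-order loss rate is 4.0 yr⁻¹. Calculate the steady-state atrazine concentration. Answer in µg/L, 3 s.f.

45.0 µg/L

Outflow Q = 37.6 m³/s × 3.156e+07 s/yr = 1.187e+09 m³/yr.
Steady-state CSTR mass balance: W = Q·C + k·V·C, so C = W/(Q + kV).
Q + kV = 1.187e+09 + 4.0·7.2e+07 = 1.475e+09 m³/yr.
C = 66300/1.475e+09 = 4.496e-05 kg/m³ = 0.04496 mg/L = 44.96 µg/L.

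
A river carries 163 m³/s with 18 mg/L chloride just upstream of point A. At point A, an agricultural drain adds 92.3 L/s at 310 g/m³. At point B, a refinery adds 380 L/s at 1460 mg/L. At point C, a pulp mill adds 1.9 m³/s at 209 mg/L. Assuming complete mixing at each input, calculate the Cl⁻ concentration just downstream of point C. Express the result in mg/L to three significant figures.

92.3 L/s = 0.0923 m³/s.
After input A: C = (163·18 + 0.0923·310) / 163.1 = 18.17 mg/L.
380 L/s = 0.38 m³/s.
After input B: C = (163.1·18.17 + 0.38·1460) / 163.5 = 21.52 mg/L.
After input C: C = (163.5·21.52 + 1.9·209) / 165.4 = 23.67 mg/L.

23.7 mg/L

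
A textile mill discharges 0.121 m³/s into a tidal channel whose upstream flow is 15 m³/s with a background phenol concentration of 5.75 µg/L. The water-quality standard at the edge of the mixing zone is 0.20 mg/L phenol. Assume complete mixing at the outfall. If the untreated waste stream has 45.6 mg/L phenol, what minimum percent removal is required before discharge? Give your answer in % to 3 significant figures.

46.8 %

5.75 µg/L = 0.00575 mg/L.
Mass balance: 0.2·15.12 = 0.121·Cₑ + 15·0.00575.
Cₑ = (3.024 − 0.08625) / 0.121 = 24.28 mg/L.
Required removal = 1 − 24.28/45.6 = 46.75 %.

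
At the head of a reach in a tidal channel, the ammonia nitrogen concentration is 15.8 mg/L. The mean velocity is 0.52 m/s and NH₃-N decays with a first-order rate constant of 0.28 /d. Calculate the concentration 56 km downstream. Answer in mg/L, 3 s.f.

Travel time t = 56 km / 0.52 m/s = 5.6e+04/0.52 = 1.077e+05 s = 1.246 d.
First-order decay: C = 15.8·exp(−0.28·1.246) = 15.8·0.7054 = 11.15 mg/L.

11.1 mg/L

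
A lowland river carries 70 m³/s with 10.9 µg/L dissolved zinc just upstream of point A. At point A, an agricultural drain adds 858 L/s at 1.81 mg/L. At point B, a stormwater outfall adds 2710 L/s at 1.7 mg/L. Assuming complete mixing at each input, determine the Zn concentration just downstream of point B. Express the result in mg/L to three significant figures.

10.9 µg/L = 0.0109 mg/L.
858 L/s = 0.858 m³/s.
After input A: C = (70·0.0109 + 0.858·1.81) / 70.86 = 0.03268 mg/L.
2710 L/s = 2.71 m³/s.
After input B: C = (70.86·0.03268 + 2.71·1.7) / 73.57 = 0.0941 mg/L.

0.0941 mg/L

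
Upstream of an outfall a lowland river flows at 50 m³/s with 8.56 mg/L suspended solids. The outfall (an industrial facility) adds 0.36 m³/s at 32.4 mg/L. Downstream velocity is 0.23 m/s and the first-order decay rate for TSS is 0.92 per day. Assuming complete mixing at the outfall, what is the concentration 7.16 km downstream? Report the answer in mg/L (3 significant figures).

6.27 mg/L

After complete mixing, C₀ = (0.36·32.4 + 50·8.56) / 50.36 = 8.73 mg/L.
Travel time t = 7160 m / 0.23 m/s = 3.113e+04 s = 0.3603 d.
C = 8.73·exp(−0.92·0.3603) = 8.73·0.7179 = 6.267 mg/L.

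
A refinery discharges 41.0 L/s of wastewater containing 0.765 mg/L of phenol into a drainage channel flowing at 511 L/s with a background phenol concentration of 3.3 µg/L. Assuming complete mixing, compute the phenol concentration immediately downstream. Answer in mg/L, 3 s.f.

0.0599 mg/L

41.0 L/s = 0.041 m³/s.
511 L/s = 0.511 m³/s.
3.3 µg/L = 0.0033 mg/L.
By mass balance at complete mixing, C = (0.041·0.765 + 0.511·0.0033) / (0.041 + 0.511) = 0.03305/0.552 = 0.05988 mg/L.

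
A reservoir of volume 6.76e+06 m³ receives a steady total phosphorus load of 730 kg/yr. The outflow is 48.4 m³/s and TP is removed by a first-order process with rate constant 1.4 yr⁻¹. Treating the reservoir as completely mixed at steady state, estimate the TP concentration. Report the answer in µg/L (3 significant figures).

0.475 µg/L

Outflow Q = 48.4 m³/s × 3.156e+07 s/yr = 1.527e+09 m³/yr.
Steady-state CSTR mass balance: W = Q·C + k·V·C, so C = W/(Q + kV).
Q + kV = 1.527e+09 + 1.4·6.76e+06 = 1.537e+09 m³/yr.
C = 730/1.537e+09 = 4.75e-07 kg/m³ = 0.000475 mg/L = 0.475 µg/L.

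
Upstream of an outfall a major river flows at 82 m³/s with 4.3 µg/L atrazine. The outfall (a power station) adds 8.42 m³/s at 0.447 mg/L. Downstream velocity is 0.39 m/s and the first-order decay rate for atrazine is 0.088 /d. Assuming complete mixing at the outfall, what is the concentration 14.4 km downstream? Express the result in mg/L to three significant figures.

4.3 µg/L = 0.0043 mg/L.
After complete mixing, C₀ = (8.42·0.447 + 82·0.0043) / 90.42 = 0.04552 mg/L.
Travel time t = 1.44e+04 m / 0.39 m/s = 3.692e+04 s = 0.4274 d.
C = 0.04552·exp(−0.088·0.4274) = 0.04552·0.9631 = 0.04384 mg/L.

0.0438 mg/L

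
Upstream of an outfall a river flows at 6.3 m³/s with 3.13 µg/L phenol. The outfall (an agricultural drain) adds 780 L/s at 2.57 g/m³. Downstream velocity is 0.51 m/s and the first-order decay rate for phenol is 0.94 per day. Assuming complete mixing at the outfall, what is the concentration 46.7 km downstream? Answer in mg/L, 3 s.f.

780 L/s = 0.78 m³/s.
3.13 µg/L = 0.00313 mg/L.
After complete mixing, C₀ = (0.78·2.57 + 6.3·0.00313) / 7.08 = 0.2859 mg/L.
Travel time t = 4.67e+04 m / 0.51 m/s = 9.157e+04 s = 1.06 d.
C = 0.2859·exp(−0.94·1.06) = 0.2859·0.3693 = 0.1056 mg/L.

0.106 mg/L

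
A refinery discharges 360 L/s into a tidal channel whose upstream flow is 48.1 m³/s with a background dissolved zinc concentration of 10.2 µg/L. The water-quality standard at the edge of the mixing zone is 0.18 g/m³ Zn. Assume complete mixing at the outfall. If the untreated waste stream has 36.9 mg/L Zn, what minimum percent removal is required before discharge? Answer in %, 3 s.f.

360 L/s = 0.36 m³/s.
10.2 µg/L = 0.0102 mg/L.
Mass balance: 0.18·48.46 = 0.36·Cₑ + 48.1·0.0102.
Cₑ = (8.723 − 0.4906) / 0.36 = 22.87 mg/L.
Required removal = 1 − 22.87/36.9 = 38.03 %.

38.0 %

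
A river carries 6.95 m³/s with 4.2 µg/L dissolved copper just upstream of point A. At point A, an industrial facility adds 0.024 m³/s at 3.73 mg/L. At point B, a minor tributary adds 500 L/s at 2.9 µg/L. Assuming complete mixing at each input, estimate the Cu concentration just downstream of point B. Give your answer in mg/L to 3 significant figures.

0.0161 mg/L

4.2 µg/L = 0.0042 mg/L.
After input A: C = (6.95·0.0042 + 0.024·3.73) / 6.974 = 0.01702 mg/L.
500 L/s = 0.5 m³/s.
2.9 µg/L = 0.0029 mg/L.
After input B: C = (6.974·0.01702 + 0.5·0.0029) / 7.474 = 0.01608 mg/L.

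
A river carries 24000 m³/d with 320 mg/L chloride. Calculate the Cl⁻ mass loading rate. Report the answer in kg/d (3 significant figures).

24000 m³/d = 0.2778 m³/s.
Mass flux = Q·C = 0.2778 m³/s × 320 g/m³ = 88.89 g/s.
= 88.89 g/s × 86.4 = 7680 kg/d.

7680 kg/d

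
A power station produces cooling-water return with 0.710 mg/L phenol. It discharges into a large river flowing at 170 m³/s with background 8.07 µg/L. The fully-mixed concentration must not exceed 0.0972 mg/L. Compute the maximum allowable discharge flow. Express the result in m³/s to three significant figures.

24.7 m³/s

8.07 µg/L = 0.00807 mg/L.
Mass balance at complete mixing: C_std·(Q_w + Q_r) = Q_w·C_e + Q_r·C_b.
Rearranging, Q_w = Q_r·(C_std − C_b)/(C_e − C_std) = 170·(0.0972 − 0.00807) / (0.71 − 0.0972) = 24.73 m³/s.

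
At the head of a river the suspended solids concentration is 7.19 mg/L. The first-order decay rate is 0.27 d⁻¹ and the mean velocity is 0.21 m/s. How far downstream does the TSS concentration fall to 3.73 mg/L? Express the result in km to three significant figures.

44.1 km

From C = C₀·e^(−kt), t = ln(C₀/C)/k = ln(7.19/3.73)/0.27 = 0.6563/0.27 = 2.431 d.
Distance = v·t = 0.21 m/s × 2.1e+05 s = 4.41e+04 m = 44.1 km.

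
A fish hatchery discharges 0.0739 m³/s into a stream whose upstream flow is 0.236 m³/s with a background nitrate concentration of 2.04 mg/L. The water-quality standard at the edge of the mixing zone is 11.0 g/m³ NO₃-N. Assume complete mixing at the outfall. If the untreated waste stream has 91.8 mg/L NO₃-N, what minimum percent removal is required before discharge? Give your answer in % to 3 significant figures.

56.8 %

Mass balance: 11·0.3099 = 0.0739·Cₑ + 0.236·2.04.
Cₑ = (3.409 − 0.4814) / 0.0739 = 39.61 mg/L.
Required removal = 1 − 39.61/91.8 = 56.85 %.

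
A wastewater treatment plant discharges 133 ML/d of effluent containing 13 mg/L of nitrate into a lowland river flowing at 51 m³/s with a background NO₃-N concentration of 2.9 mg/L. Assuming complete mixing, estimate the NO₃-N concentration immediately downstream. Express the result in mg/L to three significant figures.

133 ML/d = 1.539 m³/s.
By mass balance at complete mixing, C = (1.539·13 + 51·2.9) / (1.539 + 51) = 167.9/52.54 = 3.196 mg/L.

3.20 mg/L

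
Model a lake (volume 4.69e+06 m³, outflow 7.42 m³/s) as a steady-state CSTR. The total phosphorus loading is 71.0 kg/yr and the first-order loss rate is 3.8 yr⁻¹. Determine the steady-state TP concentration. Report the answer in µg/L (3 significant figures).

Outflow Q = 7.42 m³/s × 3.156e+07 s/yr = 2.342e+08 m³/yr.
Steady-state CSTR mass balance: W = Q·C + k·V·C, so C = W/(Q + kV).
Q + kV = 2.342e+08 + 3.8·4.69e+06 = 2.52e+08 m³/yr.
C = 71.0/2.52e+08 = 2.818e-07 kg/m³ = 0.0002818 mg/L = 0.2818 µg/L.

0.282 µg/L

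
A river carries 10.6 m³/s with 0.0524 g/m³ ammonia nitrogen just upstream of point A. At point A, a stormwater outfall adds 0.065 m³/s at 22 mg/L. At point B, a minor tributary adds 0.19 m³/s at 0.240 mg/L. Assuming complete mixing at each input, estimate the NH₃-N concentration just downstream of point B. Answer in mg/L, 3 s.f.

0.187 mg/L

After input A: C = (10.6·0.0524 + 0.065·22) / 10.66 = 0.1862 mg/L.
After input B: C = (10.66·0.1862 + 0.19·0.24) / 10.85 = 0.1871 mg/L.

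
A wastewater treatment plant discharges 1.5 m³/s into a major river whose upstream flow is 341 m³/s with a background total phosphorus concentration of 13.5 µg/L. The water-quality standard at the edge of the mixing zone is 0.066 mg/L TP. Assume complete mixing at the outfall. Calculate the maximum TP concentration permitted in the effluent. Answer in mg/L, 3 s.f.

12.0 mg/L

13.5 µg/L = 0.0135 mg/L.
Mass balance: 0.066·342.5 = 1.5·Cₑ + 341·0.0135.
Cₑ = (22.61 − 4.604) / 1.5 = 12 mg/L.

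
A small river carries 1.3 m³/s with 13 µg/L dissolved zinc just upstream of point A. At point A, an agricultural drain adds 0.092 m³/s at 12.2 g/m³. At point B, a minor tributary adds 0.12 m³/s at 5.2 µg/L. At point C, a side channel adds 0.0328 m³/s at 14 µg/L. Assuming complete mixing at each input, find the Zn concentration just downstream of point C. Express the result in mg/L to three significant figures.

13 µg/L = 0.013 mg/L.
After input A: C = (1.3·0.013 + 0.092·12.2) / 1.392 = 0.8185 mg/L.
5.2 µg/L = 0.0052 mg/L.
After input B: C = (1.392·0.8185 + 0.12·0.0052) / 1.512 = 0.7539 mg/L.
14 µg/L = 0.014 mg/L.
After input C: C = (1.512·0.7539 + 0.0328·0.014) / 1.545 = 0.7382 mg/L.

0.738 mg/L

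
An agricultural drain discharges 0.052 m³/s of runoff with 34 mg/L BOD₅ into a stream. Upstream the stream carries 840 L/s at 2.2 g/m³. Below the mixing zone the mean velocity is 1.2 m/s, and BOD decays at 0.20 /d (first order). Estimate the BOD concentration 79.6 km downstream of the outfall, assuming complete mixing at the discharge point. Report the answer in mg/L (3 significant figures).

840 L/s = 0.84 m³/s.
After complete mixing, C₀ = (0.052·34 + 0.84·2.2) / 0.892 = 4.054 mg/L.
Travel time t = 7.96e+04 m / 1.2 m/s = 6.633e+04 s = 0.7677 d.
C = 4.054·exp(−0.20·0.7677) = 4.054·0.8577 = 3.477 mg/L.

3.48 mg/L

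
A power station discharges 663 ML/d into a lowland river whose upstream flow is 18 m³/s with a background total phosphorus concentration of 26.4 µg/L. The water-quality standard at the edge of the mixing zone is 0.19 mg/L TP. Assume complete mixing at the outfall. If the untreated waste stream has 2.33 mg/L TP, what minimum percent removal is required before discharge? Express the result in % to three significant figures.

663 ML/d = 7.674 m³/s.
26.4 µg/L = 0.0264 mg/L.
Mass balance: 0.19·25.67 = 7.674·Cₑ + 18·0.0264.
Cₑ = (4.878 − 0.4752) / 7.674 = 0.5738 mg/L.
Required removal = 1 − 0.5738/2.33 = 75.38 %.

75.4 %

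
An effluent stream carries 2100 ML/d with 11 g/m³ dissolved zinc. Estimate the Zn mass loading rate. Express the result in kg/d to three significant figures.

23100 kg/d

2100 ML/d = 24.31 m³/s.
Mass flux = Q·C = 24.31 m³/s × 11 g/m³ = 267.4 g/s.
= 267.4 g/s × 86.4 = 2.31e+04 kg/d.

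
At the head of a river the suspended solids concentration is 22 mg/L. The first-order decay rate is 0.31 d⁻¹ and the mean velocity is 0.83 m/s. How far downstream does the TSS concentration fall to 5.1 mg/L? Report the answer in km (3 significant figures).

338 km

From C = C₀·e^(−kt), t = ln(C₀/C)/k = ln(22/5.1)/0.31 = 1.462/0.31 = 4.715 d.
Distance = v·t = 0.83 m/s × 4.074e+05 s = 3.382e+05 m = 338.2 km.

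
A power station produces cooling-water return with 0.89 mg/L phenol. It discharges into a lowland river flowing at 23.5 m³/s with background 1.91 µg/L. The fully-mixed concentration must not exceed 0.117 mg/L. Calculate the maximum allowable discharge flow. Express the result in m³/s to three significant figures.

3.50 m³/s

1.91 µg/L = 0.00191 mg/L.
Mass balance at complete mixing: C_std·(Q_w + Q_r) = Q_w·C_e + Q_r·C_b.
Rearranging, Q_w = Q_r·(C_std − C_b)/(C_e − C_std) = 23.5·(0.117 − 0.00191) / (0.89 − 0.117) = 3.499 m³/s.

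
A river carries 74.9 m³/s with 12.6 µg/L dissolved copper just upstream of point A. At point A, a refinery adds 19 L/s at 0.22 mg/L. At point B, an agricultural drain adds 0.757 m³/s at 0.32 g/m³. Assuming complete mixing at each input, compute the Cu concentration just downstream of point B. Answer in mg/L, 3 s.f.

12.6 µg/L = 0.0126 mg/L.
19 L/s = 0.019 m³/s.
After input A: C = (74.9·0.0126 + 0.019·0.22) / 74.92 = 0.01265 mg/L.
After input B: C = (74.92·0.01265 + 0.757·0.32) / 75.68 = 0.01573 mg/L.

0.0157 mg/L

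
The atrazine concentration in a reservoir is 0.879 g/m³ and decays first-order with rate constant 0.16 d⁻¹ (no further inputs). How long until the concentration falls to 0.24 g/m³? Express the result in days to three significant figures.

t = ln(C₀/C)/k = ln(0.879/0.24)/0.16 = 1.298/0.16 = 8.113 d.

8.11 d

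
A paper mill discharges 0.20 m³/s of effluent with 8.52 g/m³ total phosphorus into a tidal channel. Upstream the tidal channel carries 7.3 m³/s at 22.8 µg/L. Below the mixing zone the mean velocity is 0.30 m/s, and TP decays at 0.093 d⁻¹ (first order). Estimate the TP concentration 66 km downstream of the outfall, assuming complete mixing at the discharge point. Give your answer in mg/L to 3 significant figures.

0.197 mg/L

22.8 µg/L = 0.0228 mg/L.
After complete mixing, C₀ = (0.2·8.52 + 7.3·0.0228) / 7.5 = 0.2494 mg/L.
Travel time t = 6.6e+04 m / 0.30 m/s = 2.2e+05 s = 2.546 d.
C = 0.2494·exp(−0.093·2.546) = 0.2494·0.7891 = 0.1968 mg/L.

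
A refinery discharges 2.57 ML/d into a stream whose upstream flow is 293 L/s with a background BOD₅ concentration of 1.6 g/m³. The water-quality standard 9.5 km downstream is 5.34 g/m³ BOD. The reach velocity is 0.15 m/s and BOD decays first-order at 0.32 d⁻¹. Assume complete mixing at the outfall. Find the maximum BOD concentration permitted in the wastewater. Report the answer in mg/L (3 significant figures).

2.57 ML/d = 0.02975 m³/s.
293 L/s = 0.293 m³/s.
Travel time to the compliance point: t = 9500/0.15 = 6.333e+04 s = 0.733 d; decay factor exp(−0.32·0.733) = 0.7909.
So the concentration just after mixing may be at most 5.34/0.7909 = 6.752 mg/L.
Mass balance: 6.752·0.3227 = 0.02975·Cₑ + 0.293·1.6.
Cₑ = (2.179 − 0.4688) / 0.02975 = 57.5 mg/L.

57.5 mg/L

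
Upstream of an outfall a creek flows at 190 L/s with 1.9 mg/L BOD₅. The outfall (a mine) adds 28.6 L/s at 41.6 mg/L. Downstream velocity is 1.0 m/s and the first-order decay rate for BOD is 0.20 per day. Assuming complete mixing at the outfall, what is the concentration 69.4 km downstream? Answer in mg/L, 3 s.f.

28.6 L/s = 0.0286 m³/s.
190 L/s = 0.19 m³/s.
After complete mixing, C₀ = (0.0286·41.6 + 0.19·1.9) / 0.2186 = 7.094 mg/L.
Travel time t = 6.94e+04 m / 1.0 m/s = 6.94e+04 s = 0.8032 d.
C = 7.094·exp(−0.20·0.8032) = 7.094·0.8516 = 6.041 mg/L.

6.04 mg/L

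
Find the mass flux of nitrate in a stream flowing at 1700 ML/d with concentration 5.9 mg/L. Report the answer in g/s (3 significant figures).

116 g/s

1700 ML/d = 19.68 m³/s.
Mass flux = Q·C = 19.68 m³/s × 5.9 g/m³ = 116.1 g/s.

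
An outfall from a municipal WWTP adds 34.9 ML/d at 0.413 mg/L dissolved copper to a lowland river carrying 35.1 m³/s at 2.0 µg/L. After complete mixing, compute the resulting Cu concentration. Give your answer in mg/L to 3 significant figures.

0.00668 mg/L

34.9 ML/d = 0.4039 m³/s.
2.0 µg/L = 0.002 mg/L.
By mass balance at complete mixing, C = (0.4039·0.413 + 35.1·0.002) / (0.4039 + 35.1) = 0.237/35.5 = 0.006676 mg/L.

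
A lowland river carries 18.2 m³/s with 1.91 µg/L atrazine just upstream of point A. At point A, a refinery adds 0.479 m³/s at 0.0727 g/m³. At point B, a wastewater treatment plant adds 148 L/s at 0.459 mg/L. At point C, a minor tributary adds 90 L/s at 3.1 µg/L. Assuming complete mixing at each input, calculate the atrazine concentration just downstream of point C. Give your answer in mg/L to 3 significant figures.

1.91 µg/L = 0.00191 mg/L.
After input A: C = (18.2·0.00191 + 0.479·0.0727) / 18.68 = 0.003725 mg/L.
148 L/s = 0.148 m³/s.
After input B: C = (18.68·0.003725 + 0.148·0.459) / 18.83 = 0.007304 mg/L.
90 L/s = 0.09 m³/s.
3.1 µg/L = 0.0031 mg/L.
After input C: C = (18.83·0.007304 + 0.09·0.0031) / 18.92 = 0.007284 mg/L.

0.00728 mg/L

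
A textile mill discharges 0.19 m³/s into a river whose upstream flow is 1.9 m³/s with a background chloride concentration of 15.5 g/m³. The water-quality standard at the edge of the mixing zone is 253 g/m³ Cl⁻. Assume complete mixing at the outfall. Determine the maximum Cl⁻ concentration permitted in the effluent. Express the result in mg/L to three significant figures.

Mass balance: 253·2.09 = 0.19·Cₑ + 1.9·15.5.
Cₑ = (528.8 − 29.45) / 0.19 = 2628 mg/L.

2630 mg/L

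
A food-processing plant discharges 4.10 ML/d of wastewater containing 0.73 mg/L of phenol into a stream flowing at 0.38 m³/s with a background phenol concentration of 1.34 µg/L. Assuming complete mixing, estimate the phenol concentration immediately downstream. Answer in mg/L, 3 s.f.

4.10 ML/d = 0.04745 m³/s.
1.34 µg/L = 0.00134 mg/L.
By mass balance at complete mixing, C = (0.04745·0.73 + 0.38·0.00134) / (0.04745 + 0.38) = 0.03515/0.4275 = 0.08223 mg/L.

0.0822 mg/L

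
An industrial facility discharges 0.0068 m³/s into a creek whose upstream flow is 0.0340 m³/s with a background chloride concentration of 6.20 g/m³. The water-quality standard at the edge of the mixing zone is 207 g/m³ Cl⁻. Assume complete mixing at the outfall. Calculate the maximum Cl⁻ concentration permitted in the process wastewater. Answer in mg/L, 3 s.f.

Mass balance: 207·0.0408 = 0.0068·Cₑ + 0.034·6.2.
Cₑ = (8.446 − 0.2108) / 0.0068 = 1211 mg/L.

1210 mg/L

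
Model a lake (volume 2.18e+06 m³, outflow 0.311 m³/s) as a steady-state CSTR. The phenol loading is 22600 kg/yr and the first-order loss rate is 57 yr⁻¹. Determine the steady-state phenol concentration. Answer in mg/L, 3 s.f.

Outflow Q = 0.311 m³/s × 3.156e+07 s/yr = 9.814e+06 m³/yr.
Steady-state CSTR mass balance: W = Q·C + k·V·C, so C = W/(Q + kV).
Q + kV = 9.814e+06 + 57·2.18e+06 = 1.341e+08 m³/yr.
C = 22600/1.341e+08 = 0.0001686 kg/m³ = 0.1686 mg/L.

0.169 mg/L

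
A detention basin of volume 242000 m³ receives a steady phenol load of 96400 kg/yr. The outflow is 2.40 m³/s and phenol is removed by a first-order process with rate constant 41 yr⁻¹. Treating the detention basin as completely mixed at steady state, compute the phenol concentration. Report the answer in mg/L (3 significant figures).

1.13 mg/L

Outflow Q = 2.40 m³/s × 3.156e+07 s/yr = 7.574e+07 m³/yr.
Steady-state CSTR mass balance: W = Q·C + k·V·C, so C = W/(Q + kV).
Q + kV = 7.574e+07 + 41·242000 = 8.566e+07 m³/yr.
C = 96400/8.566e+07 = 0.001125 kg/m³ = 1.125 mg/L.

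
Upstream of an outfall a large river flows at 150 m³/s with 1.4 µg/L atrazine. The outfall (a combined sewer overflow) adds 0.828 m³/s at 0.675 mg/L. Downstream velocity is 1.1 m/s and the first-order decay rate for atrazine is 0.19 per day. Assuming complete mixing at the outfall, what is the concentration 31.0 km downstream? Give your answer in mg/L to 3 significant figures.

0.00479 mg/L

1.4 µg/L = 0.0014 mg/L.
After complete mixing, C₀ = (0.828·0.675 + 150·0.0014) / 150.8 = 0.005098 mg/L.
Travel time t = 3.1e+04 m / 1.1 m/s = 2.818e+04 s = 0.3262 d.
C = 0.005098·exp(−0.19·0.3262) = 0.005098·0.9399 = 0.004792 mg/L.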